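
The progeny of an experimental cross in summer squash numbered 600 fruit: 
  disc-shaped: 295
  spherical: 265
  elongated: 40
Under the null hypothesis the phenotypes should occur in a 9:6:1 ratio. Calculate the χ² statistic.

12.630

Under the 9:6:1 hypothesis (Σ ratio = 16, N = 600):
  disc-shaped: 600 × 9/16 = 337.5
  spherical: 600 × 6/16 = 225
  elongated: 600 × 1/16 = 37.5
χ² = Σ (O − E)² / E
  disc-shaped: (295 − 337.5)² / 337.5 = 5.3519
  spherical: (265 − 225)² / 225 = 7.1111
  elongated: (40 − 37.5)² / 37.5 = 0.1667
χ² = 5.3519 + 7.1111 + 0.1667 = 12.6297 ≈ 12.630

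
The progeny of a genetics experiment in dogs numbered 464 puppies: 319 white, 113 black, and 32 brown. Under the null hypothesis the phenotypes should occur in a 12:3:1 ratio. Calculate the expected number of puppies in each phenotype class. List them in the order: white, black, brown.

Total ratio parts = 16. Expected numbers out of 464:
  white: 464 × 12/16 = 348
  black: 464 × 3/16 = 87
  brown: 464 × 1/16 = 29

348, 87, 29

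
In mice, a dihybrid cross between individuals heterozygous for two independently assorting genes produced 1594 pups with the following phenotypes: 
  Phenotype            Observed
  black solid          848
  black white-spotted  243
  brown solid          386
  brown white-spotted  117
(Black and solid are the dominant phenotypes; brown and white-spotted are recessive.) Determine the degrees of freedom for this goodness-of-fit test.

A dihybrid F₂ with independent assortment and complete dominance at both loci gives a 9:3:3:1 phenotypic ratio.
A goodness-of-fit test with 4 phenotype classes has df = 4 − 1 = 3.

3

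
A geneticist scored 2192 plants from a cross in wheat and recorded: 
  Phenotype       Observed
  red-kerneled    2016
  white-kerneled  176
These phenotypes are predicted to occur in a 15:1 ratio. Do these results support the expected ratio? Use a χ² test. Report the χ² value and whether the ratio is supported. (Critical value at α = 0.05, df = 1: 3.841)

11.842; not consistent

Under the 15:1 hypothesis (Σ ratio = 16, N = 2192):
  red-kerneled: 2192 × 15/16 = 2055
  white-kerneled: 2192 × 1/16 = 137
χ² = Σ (O − E)² / E
  red-kerneled: (2016 − 2055)² / 2055 = 0.7401
  white-kerneled: (176 − 137)² / 137 = 11.1022
χ² = 0.7401 + 11.1022 = 11.8423 ≈ 11.842
Degrees of freedom = 2 − 1 = 1; critical value at α = 0.05 is 3.841.
Since 11.842 > 3.841, we reject the null hypothesis — the data do not fit the 15:1 ratio.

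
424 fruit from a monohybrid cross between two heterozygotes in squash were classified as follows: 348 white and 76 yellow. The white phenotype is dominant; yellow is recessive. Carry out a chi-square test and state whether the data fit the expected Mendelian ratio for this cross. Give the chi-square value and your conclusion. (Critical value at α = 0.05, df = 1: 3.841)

11.321; not consistent

For a monohybrid cross between heterozygotes with complete dominance, the expected phenotypic ratio is 3:1.
Expected counts for N = 424 under a 3:1 ratio (total parts = 4):
  white: 424 × 3/4 = 318
  yellow: 424 × 1/4 = 106
χ² = Σ (O − E)² / E
  white: (348 − 318)² / 318 = 2.8302
  yellow: (76 − 106)² / 106 = 8.4906
χ² = 2.8302 + 8.4906 = 11.3208 ≈ 11.321
Degrees of freedom = 2 − 1 = 1; critical value at α = 0.05 is 3.841.
Since 11.321 > 3.841, we reject the null hypothesis — the data do not fit the 3:1 ratio.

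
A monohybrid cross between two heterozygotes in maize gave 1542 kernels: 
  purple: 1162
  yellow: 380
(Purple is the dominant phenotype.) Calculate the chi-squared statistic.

For a monohybrid cross between heterozygotes with complete dominance, the expected phenotypic ratio is 3:1.
Under the 3:1 hypothesis (Σ ratio = 4, N = 1542):
  purple: 1542 × 3/4 = 1156.5
  yellow: 1542 × 1/4 = 385.5
χ² = Σ (O − E)² / E
  purple: (1162 − 1156.5)² / 1156.5 = 0.0262
  yellow: (380 − 385.5)² / 385.5 = 0.0785
χ² = 0.0262 + 0.0785 = 0.1047 ≈ 0.105

0.105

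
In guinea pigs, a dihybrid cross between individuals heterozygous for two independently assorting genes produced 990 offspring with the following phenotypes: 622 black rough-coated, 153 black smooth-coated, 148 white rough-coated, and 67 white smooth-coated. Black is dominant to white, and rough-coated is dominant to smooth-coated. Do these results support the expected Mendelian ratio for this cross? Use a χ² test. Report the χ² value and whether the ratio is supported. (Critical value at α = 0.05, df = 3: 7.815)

A dihybrid F₂ with independent assortment and complete dominance at both loci gives a 9:3:3:1 phenotypic ratio.
The 9:3:3:1 ratio has 16 parts, so with N = 990 the expected counts are:
  black rough-coated: 990 × 9/16 = 556.875
  black smooth-coated: 990 × 3/16 = 185.625
  white rough-coated: 990 × 3/16 = 185.625
  white smooth-coated: 990 × 1/16 = 61.875
χ² = Σ (O − E)² / E
  black rough-coated: (622 − 556.875)² / 556.875 = 7.6162
  black smooth-coated: (153 − 185.625)² / 185.625 = 5.7341
  white rough-coated: (148 − 185.625)² / 185.625 = 7.6263
  white smooth-coated: (67 − 61.875)² / 61.875 = 0.4245
χ² = 7.6162 + 5.7341 + 7.6263 + 0.4245 = 21.4011 ≈ 21.401
Degrees of freedom = 4 − 1 = 3; critical value at α = 0.05 is 7.815.
Since 21.401 > 7.815, we reject the null hypothesis — the data do not fit the 9:3:3:1 ratio.

21.401; not consistent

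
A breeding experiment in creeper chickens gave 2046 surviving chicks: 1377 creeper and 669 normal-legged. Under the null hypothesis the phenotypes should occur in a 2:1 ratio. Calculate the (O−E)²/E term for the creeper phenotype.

0.124

Expected counts for N = 2046 under a 2:1 ratio (total parts = 3):
  creeper: 2046 × 2/3 = 1364
  normal-legged: 2046 × 1/3 = 682
Contribution of creeper: (1377 − 1364)² / 1364 = 0.1239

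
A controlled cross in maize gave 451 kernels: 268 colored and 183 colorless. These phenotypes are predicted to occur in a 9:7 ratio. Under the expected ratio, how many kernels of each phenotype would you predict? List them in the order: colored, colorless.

Under the 9:7 hypothesis (Σ ratio = 16, N = 451):
  colored: 451 × 9/16 = 253.6875
  colorless: 451 × 7/16 = 197.3125

253.6875, 197.3125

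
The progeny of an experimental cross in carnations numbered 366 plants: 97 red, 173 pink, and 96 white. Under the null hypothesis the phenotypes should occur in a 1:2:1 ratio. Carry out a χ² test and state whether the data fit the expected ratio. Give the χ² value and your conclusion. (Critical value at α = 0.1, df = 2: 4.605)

Under the 1:2:1 hypothesis (Σ ratio = 4, N = 366):
  red: 366 × 1/4 = 91.5
  pink: 366 × 2/4 = 183
  white: 366 × 1/4 = 91.5
χ² = Σ (O − E)² / E
  red: (97 − 91.5)² / 91.5 = 0.3306
  pink: (173 − 183)² / 183 = 0.5464
  white: (96 − 91.5)² / 91.5 = 0.2213
χ² = 0.3306 + 0.5464 + 0.2213 = 1.0983 ≈ 1.098
Degrees of freedom = 3 − 1 = 2; critical value at α = 0.1 is 4.605.
Since 1.098 < 4.605, we fail to reject the null hypothesis — the data are consistent with the 1:2:1 ratio.

1.098; consistent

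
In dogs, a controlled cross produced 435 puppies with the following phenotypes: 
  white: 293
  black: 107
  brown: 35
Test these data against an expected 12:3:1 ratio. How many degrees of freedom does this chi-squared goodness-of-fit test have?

2

A goodness-of-fit test with 3 phenotype classes has df = 3 − 1 = 2.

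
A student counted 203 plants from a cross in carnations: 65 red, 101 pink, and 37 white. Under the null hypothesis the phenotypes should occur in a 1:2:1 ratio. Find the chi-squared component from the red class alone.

Expected counts for N = 203 under a 1:2:1 ratio (total parts = 4):
  red: 203 × 1/4 = 50.75
  pink: 203 × 2/4 = 101.5
  white: 203 × 1/4 = 50.75
Contribution of red: (65 − 50.75)² / 50.75 = 4.0012

4.001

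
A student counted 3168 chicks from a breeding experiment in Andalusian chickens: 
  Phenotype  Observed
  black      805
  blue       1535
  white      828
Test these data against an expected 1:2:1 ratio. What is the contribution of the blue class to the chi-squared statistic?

Under the 1:2:1 hypothesis (Σ ratio = 4, N = 3168):
  black: 3168 × 1/4 = 792
  blue: 3168 × 2/4 = 1584
  white: 3168 × 1/4 = 792
Contribution of blue: (1535 − 1584)² / 1584 = 1.5158

1.516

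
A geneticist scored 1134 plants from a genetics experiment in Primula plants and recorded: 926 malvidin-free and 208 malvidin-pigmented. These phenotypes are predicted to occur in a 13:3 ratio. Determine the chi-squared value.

0.124

Total ratio parts = 16. Expected numbers out of 1134:
  malvidin-free: 1134 × 13/16 = 921.375
  malvidin-pigmented: 1134 × 3/16 = 212.625
χ² = Σ (O − E)² / E
  malvidin-free: (926 − 921.375)² / 921.375 = 0.0232
  malvidin-pigmented: (208 − 212.625)² / 212.625 = 0.1006
χ² = 0.0232 + 0.1006 = 0.1238 ≈ 0.124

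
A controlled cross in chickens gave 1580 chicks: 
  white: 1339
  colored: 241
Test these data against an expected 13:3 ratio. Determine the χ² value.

12.682

Expected counts for N = 1580 under a 13:3 ratio (total parts = 16):
  white: 1580 × 13/16 = 1283.75
  colored: 1580 × 3/16 = 296.25
χ² = Σ (O − E)² / E
  white: (1339 − 1283.75)² / 1283.75 = 2.3778
  colored: (241 − 296.25)² / 296.25 = 10.3040
χ² = 2.3778 + 10.3040 = 12.6818 ≈ 12.682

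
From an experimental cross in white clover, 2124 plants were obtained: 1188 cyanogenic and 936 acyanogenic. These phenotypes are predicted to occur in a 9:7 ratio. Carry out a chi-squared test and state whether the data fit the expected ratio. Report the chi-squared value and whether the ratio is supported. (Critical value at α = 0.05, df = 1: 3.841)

Expected counts for N = 2124 under a 9:7 ratio (total parts = 16):
  cyanogenic: 2124 × 9/16 = 1194.75
  acyanogenic: 2124 × 7/16 = 929.25
χ² = Σ (O − E)² / E
  cyanogenic: (1188 − 1194.75)² / 1194.75 = 0.0381
  acyanogenic: (936 − 929.25)² / 929.25 = 0.0490
χ² = 0.0381 + 0.0490 = 0.0871 ≈ 0.087
Degrees of freedom = 2 − 1 = 1; critical value at α = 0.05 is 3.841.
Since 0.087 < 3.841, we fail to reject the null hypothesis — the data are consistent with the 9:7 ratio.

0.087; consistent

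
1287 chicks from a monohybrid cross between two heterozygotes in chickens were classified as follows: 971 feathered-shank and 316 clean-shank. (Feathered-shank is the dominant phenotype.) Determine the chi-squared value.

0.137

For a monohybrid cross between heterozygotes with complete dominance, the expected phenotypic ratio is 3:1.
Expected counts for N = 1287 under a 3:1 ratio (total parts = 4):
  feathered-shank: 1287 × 3/4 = 965.25
  clean-shank: 1287 × 1/4 = 321.75
χ² = Σ (O − E)² / E
  feathered-shank: (971 − 965.25)² / 965.25 = 0.0343
  clean-shank: (316 − 321.75)² / 321.75 = 0.1028
χ² = 0.0343 + 0.1028 = 0.1371 ≈ 0.137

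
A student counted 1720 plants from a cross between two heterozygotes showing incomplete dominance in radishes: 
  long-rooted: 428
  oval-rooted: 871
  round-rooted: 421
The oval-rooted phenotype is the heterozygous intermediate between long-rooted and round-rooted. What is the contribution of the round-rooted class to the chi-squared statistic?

0.188

With incomplete dominance, a heterozygote × heterozygote cross gives a 1:2:1 phenotypic ratio.
Expected counts for N = 1720 under a 1:2:1 ratio (total parts = 4):
  long-rooted: 1720 × 1/4 = 430
  oval-rooted: 1720 × 2/4 = 860
  round-rooted: 1720 × 1/4 = 430
Contribution of round-rooted: (421 − 430)² / 430 = 0.1884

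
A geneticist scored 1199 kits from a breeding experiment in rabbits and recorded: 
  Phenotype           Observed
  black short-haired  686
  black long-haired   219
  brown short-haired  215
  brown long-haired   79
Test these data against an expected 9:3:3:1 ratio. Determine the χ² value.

0.997

Total ratio parts = 16. Expected numbers out of 1199:
  black short-haired: 1199 × 9/16 = 674.4375
  black long-haired: 1199 × 3/16 = 224.8125
  brown short-haired: 1199 × 3/16 = 224.8125
  brown long-haired: 1199 × 1/16 = 74.9375
χ² = Σ (O − E)² / E
  black short-haired: (686 − 674.4375)² / 674.4375 = 0.1982
  black long-haired: (219 − 224.8125)² / 224.8125 = 0.1503
  brown short-haired: (215 − 224.8125)² / 224.8125 = 0.4283
  brown long-haired: (79 − 74.9375)² / 74.9375 = 0.2202
χ² = 0.1982 + 0.1503 + 0.4283 + 0.2202 = 0.997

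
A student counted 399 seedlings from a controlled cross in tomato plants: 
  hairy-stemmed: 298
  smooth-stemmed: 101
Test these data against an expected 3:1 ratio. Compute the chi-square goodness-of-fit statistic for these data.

The 3:1 ratio has 4 parts, so with N = 399 the expected counts are:
  hairy-stemmed: 399 × 3/4 = 299.25
  smooth-stemmed: 399 × 1/4 = 99.75
χ² = Σ (O − E)² / E
  hairy-stemmed: (298 − 299.25)² / 299.25 = 0.0052
  smooth-stemmed: (101 − 99.75)² / 99.75 = 0.0157
χ² = 0.0052 + 0.0157 = 0.0209 ≈ 0.021

0.021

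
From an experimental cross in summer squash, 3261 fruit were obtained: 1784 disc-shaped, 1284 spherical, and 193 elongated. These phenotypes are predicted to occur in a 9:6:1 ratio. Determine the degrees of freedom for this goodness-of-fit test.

A goodness-of-fit test with 3 phenotype classes has df = 3 − 1 = 2.

2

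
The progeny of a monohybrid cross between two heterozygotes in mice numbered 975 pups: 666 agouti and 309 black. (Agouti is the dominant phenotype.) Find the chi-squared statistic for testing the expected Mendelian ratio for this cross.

23.289

For a monohybrid cross between heterozygotes with complete dominance, the expected phenotypic ratio is 3:1.
Expected counts for N = 975 under a 3:1 ratio (total parts = 4):
  agouti: 975 × 3/4 = 731.25
  black: 975 × 1/4 = 243.75
χ² = Σ (O − E)² / E
  agouti: (666 − 731.25)² / 731.25 = 5.8223
  black: (309 − 243.75)² / 243.75 = 17.4669
χ² = 5.8223 + 17.4669 = 23.2892 ≈ 23.289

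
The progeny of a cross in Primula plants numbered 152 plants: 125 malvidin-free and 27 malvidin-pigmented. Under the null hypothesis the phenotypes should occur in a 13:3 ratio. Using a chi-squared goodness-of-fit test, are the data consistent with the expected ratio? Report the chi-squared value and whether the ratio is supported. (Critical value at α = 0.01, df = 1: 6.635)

The 13:3 ratio has 16 parts, so with N = 152 the expected counts are:
  malvidin-free: 152 × 13/16 = 123.5
  malvidin-pigmented: 152 × 3/16 = 28.5
χ² = Σ (O − E)² / E
  malvidin-free: (125 − 123.5)² / 123.5 = 0.0182
  malvidin-pigmented: (27 − 28.5)² / 28.5 = 0.0789
χ² = 0.0182 + 0.0789 = 0.0971 ≈ 0.097
Degrees of freedom = 2 − 1 = 1; critical value at α = 0.01 is 6.635.
Since 0.097 < 6.635, we fail to reject the null hypothesis — the data are consistent with the 13:3 ratio.

0.097; consistent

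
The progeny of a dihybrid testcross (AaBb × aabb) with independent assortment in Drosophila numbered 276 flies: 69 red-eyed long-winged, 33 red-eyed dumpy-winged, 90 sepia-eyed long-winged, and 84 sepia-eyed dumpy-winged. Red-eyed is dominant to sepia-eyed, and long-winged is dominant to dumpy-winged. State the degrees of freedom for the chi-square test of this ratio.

A dihybrid testcross with independent assortment gives a 1:1:1:1 ratio.
A goodness-of-fit test with 4 phenotype classes has df = 4 − 1 = 3.

3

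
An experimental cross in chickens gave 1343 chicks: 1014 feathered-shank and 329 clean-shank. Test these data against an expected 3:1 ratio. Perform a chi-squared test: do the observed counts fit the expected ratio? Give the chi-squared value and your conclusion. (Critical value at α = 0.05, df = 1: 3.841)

Under the 3:1 hypothesis (Σ ratio = 4, N = 1343):
  feathered-shank: 1343 × 3/4 = 1007.25
  clean-shank: 1343 × 1/4 = 335.75
χ² = Σ (O − E)² / E
  feathered-shank: (1014 − 1007.25)² / 1007.25 = 0.0452
  clean-shank: (329 − 335.75)² / 335.75 = 0.1357
χ² = 0.0452 + 0.1357 = 0.1809 ≈ 0.181
Degrees of freedom = 2 − 1 = 1; critical value at α = 0.05 is 3.841.
Since 0.181 < 3.841, we fail to reject the null hypothesis — the data are consistent with the 3:1 ratio.

0.181; consistent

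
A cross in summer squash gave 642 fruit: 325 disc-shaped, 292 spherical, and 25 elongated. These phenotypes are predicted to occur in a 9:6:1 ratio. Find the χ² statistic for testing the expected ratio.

Expected counts for N = 642 under a 9:6:1 ratio (total parts = 16):
  disc-shaped: 642 × 9/16 = 361.125
  spherical: 642 × 6/16 = 240.75
  elongated: 642 × 1/16 = 40.125
χ² = Σ (O − E)² / E
  disc-shaped: (325 − 361.125)² / 361.125 = 3.6138
  spherical: (292 − 240.75)² / 240.75 = 10.9099
  elongated: (25 − 40.125)² / 40.125 = 5.7013
χ² = 3.6138 + 10.9099 + 5.7013 = 20.225

20.225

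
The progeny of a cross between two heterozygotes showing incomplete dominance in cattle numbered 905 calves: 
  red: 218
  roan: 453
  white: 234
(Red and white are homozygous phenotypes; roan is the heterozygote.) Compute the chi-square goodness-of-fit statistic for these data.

0.567

With incomplete dominance, a heterozygote × heterozygote cross gives a 1:2:1 phenotypic ratio.
Expected counts for N = 905 under a 1:2:1 ratio (total parts = 4):
  red: 905 × 1/4 = 226.25
  roan: 905 × 2/4 = 452.5
  white: 905 × 1/4 = 226.25
χ² = Σ (O − E)² / E
  red: (218 − 226.25)² / 226.25 = 0.3008
  roan: (453 − 452.5)² / 452.5 = 0.0006
  white: (234 − 226.25)² / 226.25 = 0.2655
χ² = 0.3008 + 0.0006 + 0.2655 = 0.5669 ≈ 0.567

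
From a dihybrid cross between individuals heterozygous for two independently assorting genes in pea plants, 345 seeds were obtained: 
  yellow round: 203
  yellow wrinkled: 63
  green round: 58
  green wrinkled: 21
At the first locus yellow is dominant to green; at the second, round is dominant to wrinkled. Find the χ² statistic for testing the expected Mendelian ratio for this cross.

A dihybrid F₂ with independent assortment and complete dominance at both loci gives a 9:3:3:1 phenotypic ratio.
Total ratio parts = 16. Expected numbers out of 345:
  yellow round: 345 × 9/16 = 194.0625
  yellow wrinkled: 345 × 3/16 = 64.6875
  green round: 345 × 3/16 = 64.6875
  green wrinkled: 345 × 1/16 = 21.5625
χ² = Σ (O − E)² / E
  yellow round: (203 − 194.0625)² / 194.0625 = 0.4116
  yellow wrinkled: (63 − 64.6875)² / 64.6875 = 0.0440
  green round: (58 − 64.6875)² / 64.6875 = 0.6914
  green wrinkled: (21 − 21.5625)² / 21.5625 = 0.0147
χ² = 0.4116 + 0.0440 + 0.6914 + 0.0147 = 1.1617 ≈ 1.162

1.162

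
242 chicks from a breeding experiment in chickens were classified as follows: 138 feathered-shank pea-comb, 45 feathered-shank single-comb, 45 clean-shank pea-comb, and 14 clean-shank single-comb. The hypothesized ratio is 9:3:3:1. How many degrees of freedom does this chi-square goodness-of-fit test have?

3

A goodness-of-fit test with 4 phenotype classes has df = 4 − 1 = 3.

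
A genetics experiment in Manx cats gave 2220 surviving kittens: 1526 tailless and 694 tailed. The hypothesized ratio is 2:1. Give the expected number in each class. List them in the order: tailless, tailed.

The 2:1 ratio has 3 parts, so with N = 2220 the expected counts are:
  tailless: 2220 × 2/3 = 1480
  tailed: 2220 × 1/3 = 740

1480, 740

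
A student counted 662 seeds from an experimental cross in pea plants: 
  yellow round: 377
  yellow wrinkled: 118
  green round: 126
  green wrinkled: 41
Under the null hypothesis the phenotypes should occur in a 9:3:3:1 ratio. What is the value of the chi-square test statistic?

0.391

Expected counts for N = 662 under a 9:3:3:1 ratio (total parts = 16):
  yellow round: 662 × 9/16 = 372.375
  yellow wrinkled: 662 × 3/16 = 124.125
  green round: 662 × 3/16 = 124.125
  green wrinkled: 662 × 1/16 = 41.375
χ² = Σ (O − E)² / E
  yellow round: (377 − 372.375)² / 372.375 = 0.0574
  yellow wrinkled: (118 − 124.125)² / 124.125 = 0.3022
  green round: (126 − 124.125)² / 124.125 = 0.0283
  green wrinkled: (41 − 41.375)² / 41.375 = 0.0034
χ² = 0.0574 + 0.3022 + 0.0283 + 0.0034 = 0.3913 ≈ 0.391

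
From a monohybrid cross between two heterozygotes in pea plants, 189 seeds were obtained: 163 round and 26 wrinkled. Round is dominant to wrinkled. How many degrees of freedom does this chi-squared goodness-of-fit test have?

1

For a monohybrid cross between heterozygotes with complete dominance, the expected phenotypic ratio is 3:1.
A goodness-of-fit test with 2 phenotype classes has df = 2 − 1 = 1.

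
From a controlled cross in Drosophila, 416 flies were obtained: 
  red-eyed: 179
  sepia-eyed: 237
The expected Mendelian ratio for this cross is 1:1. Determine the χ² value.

The 1:1 ratio has 2 parts, so with N = 416 the expected counts are:
  red-eyed: 416 × 1/2 = 208
  sepia-eyed: 416 × 1/2 = 208
χ² = Σ (O − E)² / E
  red-eyed: (179 − 208)² / 208 = 4.0433
  sepia-eyed: (237 − 208)² / 208 = 4.0433
χ² = 4.0433 + 4.0433 = 8.0866 ≈ 8.087

8.087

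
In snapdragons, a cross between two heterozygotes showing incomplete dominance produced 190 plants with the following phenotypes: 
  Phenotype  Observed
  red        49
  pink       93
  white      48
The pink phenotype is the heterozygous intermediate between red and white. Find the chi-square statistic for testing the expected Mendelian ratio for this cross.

With incomplete dominance, a heterozygote × heterozygote cross gives a 1:2:1 phenotypic ratio.
Expected counts for N = 190 under a 1:2:1 ratio (total parts = 4):
  red: 190 × 1/4 = 47.5
  pink: 190 × 2/4 = 95
  white: 190 × 1/4 = 47.5
χ² = Σ (O − E)² / E
  red: (49 − 47.5)² / 47.5 = 0.0474
  pink: (93 − 95)² / 95 = 0.0421
  white: (48 − 47.5)² / 47.5 = 0.0053
χ² = 0.0474 + 0.0421 + 0.0053 = 0.0948 ≈ 0.095

0.095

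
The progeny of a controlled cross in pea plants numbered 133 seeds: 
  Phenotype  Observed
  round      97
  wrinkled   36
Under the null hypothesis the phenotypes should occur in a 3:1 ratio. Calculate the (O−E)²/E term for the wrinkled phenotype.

0.227

Expected counts for N = 133 under a 3:1 ratio (total parts = 4):
  round: 133 × 3/4 = 99.75
  wrinkled: 133 × 1/4 = 33.25
Contribution of wrinkled: (36 − 33.25)² / 33.25 = 0.2274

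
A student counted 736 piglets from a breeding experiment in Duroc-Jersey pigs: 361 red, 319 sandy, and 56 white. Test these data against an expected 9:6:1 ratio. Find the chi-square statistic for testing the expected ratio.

15.658

Under the 9:6:1 hypothesis (Σ ratio = 16, N = 736):
  red: 736 × 9/16 = 414
  sandy: 736 × 6/16 = 276
  white: 736 × 1/16 = 46
χ² = Σ (O − E)² / E
  red: (361 − 414)² / 414 = 6.7850
  sandy: (319 − 276)² / 276 = 6.6993
  white: (56 − 46)² / 46 = 2.1739
χ² = 6.7850 + 6.6993 + 2.1739 = 15.6582 ≈ 15.658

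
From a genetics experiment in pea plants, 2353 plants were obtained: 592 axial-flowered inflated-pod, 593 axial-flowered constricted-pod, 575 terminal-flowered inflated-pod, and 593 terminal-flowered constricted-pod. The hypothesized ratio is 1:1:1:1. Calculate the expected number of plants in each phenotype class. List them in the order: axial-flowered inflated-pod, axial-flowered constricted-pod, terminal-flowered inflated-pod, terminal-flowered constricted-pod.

Total ratio parts = 4. Expected numbers out of 2353:
  axial-flowered inflated-pod: 2353 × 1/4 = 588.25
  axial-flowered constricted-pod: 2353 × 1/4 = 588.25
  terminal-flowered inflated-pod: 2353 × 1/4 = 588.25
  terminal-flowered constricted-pod: 2353 × 1/4 = 588.25

588.25, 588.25, 588.25, 588.25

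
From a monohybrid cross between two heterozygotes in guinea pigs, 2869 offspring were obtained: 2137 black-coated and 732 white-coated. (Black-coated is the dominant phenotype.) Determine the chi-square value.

0.404

For a monohybrid cross between heterozygotes with complete dominance, the expected phenotypic ratio is 3:1.
The 3:1 ratio has 4 parts, so with N = 2869 the expected counts are:
  black-coated: 2869 × 3/4 = 2151.75
  white-coated: 2869 × 1/4 = 717.25
χ² = Σ (O − E)² / E
  black-coated: (2137 − 2151.75)² / 2151.75 = 0.1011
  white-coated: (732 − 717.25)² / 717.25 = 0.3033
χ² = 0.1011 + 0.3033 = 0.4044 ≈ 0.404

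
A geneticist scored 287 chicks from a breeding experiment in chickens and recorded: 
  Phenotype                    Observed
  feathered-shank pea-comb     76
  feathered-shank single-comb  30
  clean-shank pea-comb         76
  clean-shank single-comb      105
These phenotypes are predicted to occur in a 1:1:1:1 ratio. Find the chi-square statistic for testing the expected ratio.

The 1:1:1:1 ratio has 4 parts, so with N = 287 the expected counts are:
  feathered-shank pea-comb: 287 × 1/4 = 71.75
  feathered-shank single-comb: 287 × 1/4 = 71.75
  clean-shank pea-comb: 287 × 1/4 = 71.75
  clean-shank single-comb: 287 × 1/4 = 71.75
χ² = Σ (O − E)² / E
  feathered-shank pea-comb: (76 − 71.75)² / 71.75 = 0.2517
  feathered-shank single-comb: (30 − 71.75)² / 71.75 = 24.2936
  clean-shank pea-comb: (76 − 71.75)² / 71.75 = 0.2517
  clean-shank single-comb: (105 − 71.75)² / 71.75 = 15.4085
χ² = 0.2517 + 24.2936 + 0.2517 + 15.4085 = 40.2055 ≈ 40.206

40.206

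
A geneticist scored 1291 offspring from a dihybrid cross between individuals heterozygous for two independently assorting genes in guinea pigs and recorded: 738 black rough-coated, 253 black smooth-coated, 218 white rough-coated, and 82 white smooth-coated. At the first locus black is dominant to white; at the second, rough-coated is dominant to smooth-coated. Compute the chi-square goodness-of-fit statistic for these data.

A dihybrid F₂ with independent assortment and complete dominance at both loci gives a 9:3:3:1 phenotypic ratio.
Under the 9:3:3:1 hypothesis (Σ ratio = 16, N = 1291):
  black rough-coated: 1291 × 9/16 = 726.1875
  black smooth-coated: 1291 × 3/16 = 242.0625
  white rough-coated: 1291 × 3/16 = 242.0625
  white smooth-coated: 1291 × 1/16 = 80.6875
χ² = Σ (O − E)² / E
  black rough-coated: (738 − 726.1875)² / 726.1875 = 0.1921
  black smooth-coated: (253 − 242.0625)² / 242.0625 = 0.4942
  white rough-coated: (218 − 242.0625)² / 242.0625 = 2.3920
  white smooth-coated: (82 − 80.6875)² / 80.6875 = 0.0213
χ² = 0.1921 + 0.4942 + 2.3920 + 0.0213 = 3.0996 ≈ 3.100

3.100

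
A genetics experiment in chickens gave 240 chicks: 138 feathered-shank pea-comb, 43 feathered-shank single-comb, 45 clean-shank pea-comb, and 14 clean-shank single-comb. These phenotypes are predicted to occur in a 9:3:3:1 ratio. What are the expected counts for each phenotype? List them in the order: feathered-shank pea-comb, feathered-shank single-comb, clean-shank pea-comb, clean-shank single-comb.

135, 45, 45, 15

Expected counts for N = 240 under a 9:3:3:1 ratio (total parts = 16):
  feathered-shank pea-comb: 240 × 9/16 = 135
  feathered-shank single-comb: 240 × 3/16 = 45
  clean-shank pea-comb: 240 × 3/16 = 45
  clean-shank single-comb: 240 × 1/16 = 15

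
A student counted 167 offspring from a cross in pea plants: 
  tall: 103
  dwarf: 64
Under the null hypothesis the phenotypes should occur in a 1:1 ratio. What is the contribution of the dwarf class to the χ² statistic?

4.554

The 1:1 ratio has 2 parts, so with N = 167 the expected counts are:
  tall: 167 × 1/2 = 83.5
  dwarf: 167 × 1/2 = 83.5
Contribution of dwarf: (64 − 83.5)² / 83.5 = 4.5539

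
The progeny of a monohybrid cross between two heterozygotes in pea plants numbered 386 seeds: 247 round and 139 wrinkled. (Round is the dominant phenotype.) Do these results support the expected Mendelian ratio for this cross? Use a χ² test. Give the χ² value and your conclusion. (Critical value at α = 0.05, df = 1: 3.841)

24.957; not consistent

For a monohybrid cross between heterozygotes with complete dominance, the expected phenotypic ratio is 3:1.
The 3:1 ratio has 4 parts, so with N = 386 the expected counts are:
  round: 386 × 3/4 = 289.5
  wrinkled: 386 × 1/4 = 96.5
χ² = Σ (O − E)² / E
  round: (247 − 289.5)² / 289.5 = 6.2392
  wrinkled: (139 − 96.5)² / 96.5 = 18.7176
χ² = 6.2392 + 18.7176 = 24.9568 ≈ 24.957
Degrees of freedom = 2 − 1 = 1; critical value at α = 0.05 is 3.841.
Since 24.957 > 3.841, we reject the null hypothesis — the data do not fit the 3:1 ratio.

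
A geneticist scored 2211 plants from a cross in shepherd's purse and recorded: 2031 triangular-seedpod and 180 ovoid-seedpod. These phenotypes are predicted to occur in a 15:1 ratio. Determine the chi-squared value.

13.495

Expected counts for N = 2211 under a 15:1 ratio (total parts = 16):
  triangular-seedpod: 2211 × 15/16 = 2072.8125
  ovoid-seedpod: 2211 × 1/16 = 138.1875
χ² = Σ (O − E)² / E
  triangular-seedpod: (2031 − 2072.8125)² / 2072.8125 = 0.8434
  ovoid-seedpod: (180 − 138.1875)² / 138.1875 = 12.6515
χ² = 0.8434 + 12.6515 = 13.4949 ≈ 13.495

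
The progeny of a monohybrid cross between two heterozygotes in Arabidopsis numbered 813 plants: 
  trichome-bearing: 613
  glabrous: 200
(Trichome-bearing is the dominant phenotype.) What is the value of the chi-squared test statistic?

For a monohybrid cross between heterozygotes with complete dominance, the expected phenotypic ratio is 3:1.
Total ratio parts = 4. Expected numbers out of 813:
  trichome-bearing: 813 × 3/4 = 609.75
  glabrous: 813 × 1/4 = 203.25
χ² = Σ (O − E)² / E
  trichome-bearing: (613 − 609.75)² / 609.75 = 0.0173
  glabrous: (200 − 203.25)² / 203.25 = 0.0520
χ² = 0.0173 + 0.0520 = 0.0693 ≈ 0.069

0.069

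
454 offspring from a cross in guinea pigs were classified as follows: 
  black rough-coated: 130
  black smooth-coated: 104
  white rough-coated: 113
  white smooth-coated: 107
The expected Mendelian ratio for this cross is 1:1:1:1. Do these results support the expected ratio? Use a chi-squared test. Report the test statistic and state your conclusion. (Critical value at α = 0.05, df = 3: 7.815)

3.568; consistent

Under the 1:1:1:1 hypothesis (Σ ratio = 4, N = 454):
  black rough-coated: 454 × 1/4 = 113.5
  black smooth-coated: 454 × 1/4 = 113.5
  white rough-coated: 454 × 1/4 = 113.5
  white smooth-coated: 454 × 1/4 = 113.5
χ² = Σ (O − E)² / E
  black rough-coated: (130 − 113.5)² / 113.5 = 2.3987
  black smooth-coated: (104 − 113.5)² / 113.5 = 0.7952
  white rough-coated: (113 − 113.5)² / 113.5 = 0.0022
  white smooth-coated: (107 − 113.5)² / 113.5 = 0.3722
χ² = 2.3987 + 0.7952 + 0.0022 + 0.3722 = 3.5683 ≈ 3.568
Degrees of freedom = 4 − 1 = 3; critical value at α = 0.05 is 7.815.
Since 3.568 < 7.815, we fail to reject the null hypothesis — the data are consistent with the 1:1:1:1 ratio.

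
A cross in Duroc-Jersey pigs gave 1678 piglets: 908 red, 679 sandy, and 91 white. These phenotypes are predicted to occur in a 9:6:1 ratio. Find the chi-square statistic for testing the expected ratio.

Total ratio parts = 16. Expected numbers out of 1678:
  red: 1678 × 9/16 = 943.875
  sandy: 1678 × 6/16 = 629.25
  white: 1678 × 1/16 = 104.875
χ² = Σ (O − E)² / E
  red: (908 − 943.875)² / 943.875 = 1.3635
  sandy: (679 − 629.25)² / 629.25 = 3.9334
  white: (91 − 104.875)² / 104.875 = 1.8357
χ² = 1.3635 + 3.9334 + 1.8357 = 7.1326 ≈ 7.133

7.133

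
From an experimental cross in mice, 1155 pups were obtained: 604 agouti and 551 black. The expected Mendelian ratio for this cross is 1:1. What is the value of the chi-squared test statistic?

2.432

The 1:1 ratio has 2 parts, so with N = 1155 the expected counts are:
  agouti: 1155 × 1/2 = 577.5
  black: 1155 × 1/2 = 577.5
χ² = Σ (O − E)² / E
  agouti: (604 − 577.5)² / 577.5 = 1.2160
  black: (551 − 577.5)² / 577.5 = 1.2160
χ² = 1.2160 + 1.2160 = 2.432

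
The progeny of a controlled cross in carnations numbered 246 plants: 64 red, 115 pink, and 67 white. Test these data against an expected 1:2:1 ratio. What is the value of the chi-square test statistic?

1.114

Total ratio parts = 4. Expected numbers out of 246:
  red: 246 × 1/4 = 61.5
  pink: 246 × 2/4 = 123
  white: 246 × 1/4 = 61.5
χ² = Σ (O − E)² / E
  red: (64 − 61.5)² / 61.5 = 0.1016
  pink: (115 − 123)² / 123 = 0.5203
  white: (67 − 61.5)² / 61.5 = 0.4919
χ² = 0.1016 + 0.5203 + 0.4919 = 1.1138 ≈ 1.114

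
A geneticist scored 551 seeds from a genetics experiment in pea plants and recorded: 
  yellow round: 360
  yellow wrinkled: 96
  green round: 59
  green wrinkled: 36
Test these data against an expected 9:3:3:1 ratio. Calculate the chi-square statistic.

27.681

Under the 9:3:3:1 hypothesis (Σ ratio = 16, N = 551):
  yellow round: 551 × 9/16 = 309.9375
  yellow wrinkled: 551 × 3/16 = 103.3125
  green round: 551 × 3/16 = 103.3125
  green wrinkled: 551 × 1/16 = 34.4375
χ² = Σ (O − E)² / E
  yellow round: (360 − 309.9375)² / 309.9375 = 8.0863
  yellow wrinkled: (96 − 103.3125)² / 103.3125 = 0.5176
  green round: (59 − 103.3125)² / 103.3125 = 19.0064
  green wrinkled: (36 − 34.4375)² / 34.4375 = 0.0709
χ² = 8.0863 + 0.5176 + 19.0064 + 0.0709 = 27.6812 ≈ 27.681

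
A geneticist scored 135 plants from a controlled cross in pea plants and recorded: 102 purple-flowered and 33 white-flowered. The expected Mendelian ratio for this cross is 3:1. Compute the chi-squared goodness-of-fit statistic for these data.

Expected counts for N = 135 under a 3:1 ratio (total parts = 4):
  purple-flowered: 135 × 3/4 = 101.25
  white-flowered: 135 × 1/4 = 33.75
χ² = Σ (O − E)² / E
  purple-flowered: (102 − 101.25)² / 101.25 = 0.0056
  white-flowered: (33 − 33.75)² / 33.75 = 0.0167
χ² = 0.0056 + 0.0167 = 0.0223 ≈ 0.022

0.022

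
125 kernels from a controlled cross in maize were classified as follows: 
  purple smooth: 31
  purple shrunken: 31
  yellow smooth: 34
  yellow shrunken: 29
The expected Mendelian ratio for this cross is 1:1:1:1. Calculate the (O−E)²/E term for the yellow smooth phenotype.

Total ratio parts = 4. Expected numbers out of 125:
  purple smooth: 125 × 1/4 = 31.25
  purple shrunken: 125 × 1/4 = 31.25
  yellow smooth: 125 × 1/4 = 31.25
  yellow shrunken: 125 × 1/4 = 31.25
Contribution of yellow smooth: (34 − 31.25)² / 31.25 = 0.2420

0.242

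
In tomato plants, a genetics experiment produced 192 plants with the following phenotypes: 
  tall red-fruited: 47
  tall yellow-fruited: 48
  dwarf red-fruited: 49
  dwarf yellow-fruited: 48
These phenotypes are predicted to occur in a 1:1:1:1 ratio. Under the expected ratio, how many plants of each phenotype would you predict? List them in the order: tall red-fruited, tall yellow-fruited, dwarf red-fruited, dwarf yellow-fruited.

Expected counts for N = 192 under a 1:1:1:1 ratio (total parts = 4):
  tall red-fruited: 192 × 1/4 = 48
  tall yellow-fruited: 192 × 1/4 = 48
  dwarf red-fruited: 192 × 1/4 = 48
  dwarf yellow-fruited: 192 × 1/4 = 48

48, 48, 48, 48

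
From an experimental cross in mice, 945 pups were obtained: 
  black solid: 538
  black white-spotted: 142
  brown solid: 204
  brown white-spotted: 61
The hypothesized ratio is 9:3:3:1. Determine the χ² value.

The 9:3:3:1 ratio has 16 parts, so with N = 945 the expected counts are:
  black solid: 945 × 9/16 = 531.5625
  black white-spotted: 945 × 3/16 = 177.1875
  brown solid: 945 × 3/16 = 177.1875
  brown white-spotted: 945 × 1/16 = 59.0625
χ² = Σ (O − E)² / E
  black solid: (538 − 531.5625)² / 531.5625 = 0.0780
  black white-spotted: (142 − 177.1875)² / 177.1875 = 6.9879
  brown solid: (204 − 177.1875)² / 177.1875 = 4.0573
  brown white-spotted: (61 − 59.0625)² / 59.0625 = 0.0636
χ² = 0.0780 + 6.9879 + 4.0573 + 0.0636 = 11.1868 ≈ 11.187

11.187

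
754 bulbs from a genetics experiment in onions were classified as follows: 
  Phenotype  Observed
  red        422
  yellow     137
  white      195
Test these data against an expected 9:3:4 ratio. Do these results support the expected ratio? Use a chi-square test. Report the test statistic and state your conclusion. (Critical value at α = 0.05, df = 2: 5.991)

0.370; consistent

Total ratio parts = 16. Expected numbers out of 754:
  red: 754 × 9/16 = 424.125
  yellow: 754 × 3/16 = 141.375
  white: 754 × 4/16 = 188.5
χ² = Σ (O − E)² / E
  red: (422 − 424.125)² / 424.125 = 0.0106
  yellow: (137 − 141.375)² / 141.375 = 0.1354
  white: (195 − 188.5)² / 188.5 = 0.2241
χ² = 0.0106 + 0.1354 + 0.2241 = 0.3701 ≈ 0.370
Degrees of freedom = 3 − 1 = 2; critical value at α = 0.05 is 5.991.
Since 0.370 < 5.991, we fail to reject the null hypothesis — the data are consistent with the 9:3:4 ratio.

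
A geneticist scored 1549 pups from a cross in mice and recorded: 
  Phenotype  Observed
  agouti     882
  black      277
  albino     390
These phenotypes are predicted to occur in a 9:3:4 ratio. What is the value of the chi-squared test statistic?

Expected counts for N = 1549 under a 9:3:4 ratio (total parts = 16):
  agouti: 1549 × 9/16 = 871.3125
  black: 1549 × 3/16 = 290.4375
  albino: 1549 × 4/16 = 387.25
χ² = Σ (O − E)² / E
  agouti: (882 − 871.3125)² / 871.3125 = 0.1311
  black: (277 − 290.4375)² / 290.4375 = 0.6217
  albino: (390 − 387.25)² / 387.25 = 0.0195
χ² = 0.1311 + 0.6217 + 0.0195 = 0.7723 ≈ 0.772

0.772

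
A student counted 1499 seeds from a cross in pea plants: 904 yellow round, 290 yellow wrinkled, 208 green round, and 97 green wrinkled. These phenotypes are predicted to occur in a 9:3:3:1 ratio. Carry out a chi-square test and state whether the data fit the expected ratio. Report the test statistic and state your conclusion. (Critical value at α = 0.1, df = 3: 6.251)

23.780; not consistent

The 9:3:3:1 ratio has 16 parts, so with N = 1499 the expected counts are:
  yellow round: 1499 × 9/16 = 843.1875
  yellow wrinkled: 1499 × 3/16 = 281.0625
  green round: 1499 × 3/16 = 281.0625
  green wrinkled: 1499 × 1/16 = 93.6875
χ² = Σ (O − E)² / E
  yellow round: (904 − 843.1875)² / 843.1875 = 4.3859
  yellow wrinkled: (290 − 281.0625)² / 281.0625 = 0.2842
  green round: (208 − 281.0625)² / 281.0625 = 18.9927
  green wrinkled: (97 − 93.6875)² / 93.6875 = 0.1171
χ² = 4.3859 + 0.2842 + 18.9927 + 0.1171 = 23.7799 ≈ 23.780
Degrees of freedom = 4 − 1 = 3; critical value at α = 0.1 is 6.251.
Since 23.780 > 6.251, we reject the null hypothesis — the data do not fit the 9:3:3:1 ratio.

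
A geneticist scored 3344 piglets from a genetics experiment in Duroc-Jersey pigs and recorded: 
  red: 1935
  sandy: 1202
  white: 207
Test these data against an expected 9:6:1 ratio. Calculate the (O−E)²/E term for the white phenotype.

The 9:6:1 ratio has 16 parts, so with N = 3344 the expected counts are:
  red: 3344 × 9/16 = 1881
  sandy: 3344 × 6/16 = 1254
  white: 3344 × 1/16 = 209
Contribution of white: (207 − 209)² / 209 = 0.0191

0.019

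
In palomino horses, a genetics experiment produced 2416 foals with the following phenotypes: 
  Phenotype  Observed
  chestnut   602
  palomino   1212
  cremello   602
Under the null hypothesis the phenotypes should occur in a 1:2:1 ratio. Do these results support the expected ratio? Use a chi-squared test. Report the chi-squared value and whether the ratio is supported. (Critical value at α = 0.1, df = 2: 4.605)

0.026; consistent

The 1:2:1 ratio has 4 parts, so with N = 2416 the expected counts are:
  chestnut: 2416 × 1/4 = 604
  palomino: 2416 × 2/4 = 1208
  cremello: 2416 × 1/4 = 604
χ² = Σ (O − E)² / E
  chestnut: (602 − 604)² / 604 = 0.0066
  palomino: (1212 − 1208)² / 1208 = 0.0132
  cremello: (602 − 604)² / 604 = 0.0066
χ² = 0.0066 + 0.0132 + 0.0066 = 0.0264 ≈ 0.026
Degrees of freedom = 3 − 1 = 2; critical value at α = 0.1 is 4.605.
Since 0.026 < 4.605, we fail to reject the null hypothesis — the data are consistent with the 1:2:1 ratio.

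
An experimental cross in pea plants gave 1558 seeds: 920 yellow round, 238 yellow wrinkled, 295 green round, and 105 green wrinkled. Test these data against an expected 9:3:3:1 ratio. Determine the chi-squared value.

Under the 9:3:3:1 hypothesis (Σ ratio = 16, N = 1558):
  yellow round: 1558 × 9/16 = 876.375
  yellow wrinkled: 1558 × 3/16 = 292.125
  green round: 1558 × 3/16 = 292.125
  green wrinkled: 1558 × 1/16 = 97.375
χ² = Σ (O − E)² / E
  yellow round: (920 − 876.375)² / 876.375 = 2.1716
  yellow wrinkled: (238 − 292.125)² / 292.125 = 10.0283
  green round: (295 − 292.125)² / 292.125 = 0.0283
  green wrinkled: (105 − 97.375)² / 97.375 = 0.5971
χ² = 2.1716 + 10.0283 + 0.0283 + 0.5971 = 12.8253 ≈ 12.825

12.825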